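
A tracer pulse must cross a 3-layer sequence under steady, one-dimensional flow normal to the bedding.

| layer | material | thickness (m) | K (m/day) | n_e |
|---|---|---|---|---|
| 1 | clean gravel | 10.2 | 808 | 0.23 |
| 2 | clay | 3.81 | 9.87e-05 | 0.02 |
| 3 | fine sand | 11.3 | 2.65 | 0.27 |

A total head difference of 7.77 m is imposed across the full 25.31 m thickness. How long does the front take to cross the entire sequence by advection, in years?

With flow normal to the layers, continuity requires the same specific discharge q through every layer.
Σ(b_i/K_i) = 10.2/808 + 3.81/9.87e-05 + 11.3/2.65 = 38606 d.
q = Δh / Σ(b_i/K_i) = 7.77 / 38606 = 0.0002013 m/day.
In each layer the seepage velocity is v_i = q/n_i, so the layer transit time is t_i = b_i·n_i / q:
  layer 1 (clean gravel): t_1 = 10.2 × 0.23 / 0.0002013 = 11656 d
  layer 2 (clay): t_2 = 3.81 × 0.02 / 0.0002013 = 378.6 d
  layer 3 (fine sand): t_3 = 11.3 × 0.27 / 0.0002013 = 15159 d
Total t = Σ t_i = 27194 days = 74.45 years.

74.5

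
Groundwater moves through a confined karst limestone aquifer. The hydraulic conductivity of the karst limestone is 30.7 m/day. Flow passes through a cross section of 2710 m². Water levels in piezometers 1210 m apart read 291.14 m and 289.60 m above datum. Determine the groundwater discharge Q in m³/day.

Hydraulic gradient i = (291.14 − 289.60) / 1210 = 1.54 / 1210 = 0.001273.
Darcy's law: Q = K · A · i = 30.70 × 2710 × 0.001273 = 105.9 m³/day.

106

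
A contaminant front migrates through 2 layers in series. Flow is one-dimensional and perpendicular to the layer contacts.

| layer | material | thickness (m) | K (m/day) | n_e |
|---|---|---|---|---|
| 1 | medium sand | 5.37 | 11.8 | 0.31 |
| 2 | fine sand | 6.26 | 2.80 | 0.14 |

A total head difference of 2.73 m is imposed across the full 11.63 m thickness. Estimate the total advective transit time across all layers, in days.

With flow normal to the layers, continuity requires the same specific discharge q through every layer.
Σ(b_i/K_i) = 5.37/11.8 + 6.26/2.80 = 2.691 d.
q = Δh / Σ(b_i/K_i) = 2.73 / 2.691 = 1.015 m/day.
In each layer the seepage velocity is v_i = q/n_i, so the layer transit time is t_i = b_i·n_i / q:
  layer 1 (medium sand): t_1 = 5.37 × 0.31 / 1.015 = 1.641 d
  layer 2 (fine sand): t_2 = 6.26 × 0.14 / 1.015 = 0.8638 d
Total t = Σ t_i = 2.505 days.

2.50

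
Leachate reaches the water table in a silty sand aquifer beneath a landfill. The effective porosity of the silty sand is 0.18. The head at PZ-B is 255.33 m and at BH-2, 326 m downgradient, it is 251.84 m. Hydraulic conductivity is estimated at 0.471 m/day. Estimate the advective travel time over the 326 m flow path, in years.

Hydraulic gradient i = (255.33 − 251.84) / 326 = 3.49 / 326 = 0.01071.
Darcy flux q = K · i = 0.4710 × 0.01071 = 0.005042 m/day.
Seepage velocity v = q / n_e = 0.005042 / 0.18 = 0.02801 m/day.
Travel time t = L / v = 326 / 0.02801 = 11638 days = 31.86 years.

31.9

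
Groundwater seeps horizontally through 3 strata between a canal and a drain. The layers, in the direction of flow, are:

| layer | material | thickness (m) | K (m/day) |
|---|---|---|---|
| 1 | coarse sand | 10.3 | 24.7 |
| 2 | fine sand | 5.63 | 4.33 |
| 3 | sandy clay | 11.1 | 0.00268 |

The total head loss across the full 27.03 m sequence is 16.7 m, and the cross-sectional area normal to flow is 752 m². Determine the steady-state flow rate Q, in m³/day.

Flow is perpendicular to layering, so the layers act in series and the equivalent K is the thickness-weighted harmonic mean.
Total thickness L = 10.3 + 5.63 + 11.1 = 27.03 m.
Σ(b_i/K_i) = 10.3/24.7 + 5.63/4.33 + 11.1/0.00268 = 4144 d.
K_eq = L / Σ(b_i/K_i) = 27.03 / 4144 = 0.006523 m/day.
Q = K_eq · A · (Δh/L) = 0.006523 × 752 × (16.7/27.03) = 3.031 m³/day.

3.03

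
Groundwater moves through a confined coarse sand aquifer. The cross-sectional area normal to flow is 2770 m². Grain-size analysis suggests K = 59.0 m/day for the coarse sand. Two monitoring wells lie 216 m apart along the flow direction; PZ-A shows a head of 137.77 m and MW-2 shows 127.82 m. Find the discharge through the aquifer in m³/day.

Hydraulic gradient i = (137.77 − 127.82) / 216 = 9.95 / 216 = 0.04606.
Darcy's law: Q = K · A · i = 59.00 × 2770 × 0.04606 = 7528 m³/day.

7530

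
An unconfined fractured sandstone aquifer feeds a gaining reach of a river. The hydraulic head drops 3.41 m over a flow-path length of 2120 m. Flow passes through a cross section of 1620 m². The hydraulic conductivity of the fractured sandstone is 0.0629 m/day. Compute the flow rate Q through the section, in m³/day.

Hydraulic gradient i = Δh / L = 3.41 / 2120 = 0.001608.
Darcy's law: Q = K · A · i = 0.06290 × 1620 × 0.001608 = 0.1639 m³/day.

0.164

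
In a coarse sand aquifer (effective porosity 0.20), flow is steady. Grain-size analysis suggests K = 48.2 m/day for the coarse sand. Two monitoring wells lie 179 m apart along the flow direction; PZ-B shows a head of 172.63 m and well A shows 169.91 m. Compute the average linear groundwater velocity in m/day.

Hydraulic gradient i = (172.63 − 169.91) / 179 = 2.72 / 179 = 0.01520.
Darcy flux q = K · i = 48.20 × 0.01520 = 0.7324 m/day.
Seepage velocity v = q / n_e = 0.7324 / 0.20 = 3.662 m/day.

3.66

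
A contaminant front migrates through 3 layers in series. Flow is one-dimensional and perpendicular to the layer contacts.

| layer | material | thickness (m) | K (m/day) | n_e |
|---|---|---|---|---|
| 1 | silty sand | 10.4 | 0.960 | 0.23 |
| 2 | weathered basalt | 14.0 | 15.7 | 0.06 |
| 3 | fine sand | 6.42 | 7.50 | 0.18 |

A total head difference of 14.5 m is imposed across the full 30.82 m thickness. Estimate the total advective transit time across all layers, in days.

With flow normal to the layers, continuity requires the same specific discharge q through every layer.
Σ(b_i/K_i) = 10.4/0.960 + 14.0/15.7 + 6.42/7.50 = 12.58 d.
q = Δh / Σ(b_i/K_i) = 14.5 / 12.58 = 1.153 m/day.
In each layer the seepage velocity is v_i = q/n_i, so the layer transit time is t_i = b_i·n_i / q:
  layer 1 (silty sand): t_1 = 10.4 × 0.23 / 1.153 = 2.075 d
  layer 2 (weathered basalt): t_2 = 14.0 × 0.06 / 1.153 = 0.7288 d
  layer 3 (fine sand): t_3 = 6.42 × 0.18 / 1.153 = 1.003 d
Total t = Σ t_i = 3.807 days.

3.81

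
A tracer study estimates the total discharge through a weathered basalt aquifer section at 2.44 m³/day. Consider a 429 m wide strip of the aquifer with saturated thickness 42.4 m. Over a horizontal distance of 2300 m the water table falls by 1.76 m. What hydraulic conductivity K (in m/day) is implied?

Cross-sectional area A = 429 × 42.4 = 18190 m².
Hydraulic gradient i = Δh / L = 1.76 / 2300 = 0.0007652.
From Q = K·A·i, K = Q / (A·i) = 2.44 / (18190 × 0.0007652) = 0.1753 m/day.

0.175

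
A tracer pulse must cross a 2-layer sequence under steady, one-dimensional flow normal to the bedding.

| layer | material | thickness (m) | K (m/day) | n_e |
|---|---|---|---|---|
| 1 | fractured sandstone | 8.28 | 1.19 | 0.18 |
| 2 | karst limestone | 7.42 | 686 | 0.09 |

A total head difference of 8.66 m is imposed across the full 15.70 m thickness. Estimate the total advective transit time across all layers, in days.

1.74

With flow normal to the layers, continuity requires the same specific discharge q through every layer.
Σ(b_i/K_i) = 8.28/1.19 + 7.42/686 = 6.969 d.
q = Δh / Σ(b_i/K_i) = 8.66 / 6.969 = 1.243 m/day.
In each layer the seepage velocity is v_i = q/n_i, so the layer transit time is t_i = b_i·n_i / q:
  layer 1 (fractured sandstone): t_1 = 8.28 × 0.18 / 1.243 = 1.199 d
  layer 2 (karst limestone): t_2 = 7.42 × 0.09 / 1.243 = 0.5374 d
Total t = Σ t_i = 1.737 days.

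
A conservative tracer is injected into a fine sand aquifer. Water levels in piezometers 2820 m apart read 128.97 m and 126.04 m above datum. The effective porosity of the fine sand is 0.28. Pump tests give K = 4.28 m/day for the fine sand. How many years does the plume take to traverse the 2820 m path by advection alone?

486

Hydraulic gradient i = (128.97 − 126.04) / 2820 = 2.93 / 2820 = 0.001039.
Darcy flux q = K · i = 4.280 × 0.001039 = 0.004447 m/day.
Seepage velocity v = q / n_e = 0.004447 / 0.28 = 0.01588 m/day.
Travel time t = L / v = 2820 / 0.01588 = 1.776e+05 days = 486.1 years.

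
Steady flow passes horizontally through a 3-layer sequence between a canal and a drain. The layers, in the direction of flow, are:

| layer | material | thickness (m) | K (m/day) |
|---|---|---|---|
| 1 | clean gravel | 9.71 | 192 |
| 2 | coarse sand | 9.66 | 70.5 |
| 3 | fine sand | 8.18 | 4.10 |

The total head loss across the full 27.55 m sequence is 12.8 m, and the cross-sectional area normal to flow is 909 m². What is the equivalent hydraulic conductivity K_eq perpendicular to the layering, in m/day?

Flow is perpendicular to layering, so the layers act in series and the equivalent K is the thickness-weighted harmonic mean.
Total thickness L = 9.71 + 9.66 + 8.18 = 27.55 m.
Σ(b_i/K_i) = 9.71/192 + 9.66/70.5 + 8.18/4.10 = 2.183 d.
K_eq = L / Σ(b_i/K_i) = 27.55 / 2.183 = 12.62 m/day.

12.6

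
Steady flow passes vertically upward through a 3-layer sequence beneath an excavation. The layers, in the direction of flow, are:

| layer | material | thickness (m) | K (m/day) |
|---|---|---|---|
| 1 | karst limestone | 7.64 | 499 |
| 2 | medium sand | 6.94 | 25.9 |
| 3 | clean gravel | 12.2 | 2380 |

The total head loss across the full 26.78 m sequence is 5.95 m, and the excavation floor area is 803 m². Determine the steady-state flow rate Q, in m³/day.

Flow is perpendicular to layering, so the layers act in series and the equivalent K is the thickness-weighted harmonic mean.
Total thickness L = 7.64 + 6.94 + 12.2 = 26.78 m.
Σ(b_i/K_i) = 7.64/499 + 6.94/25.9 + 12.2/2380 = 0.2884 d.
K_eq = L / Σ(b_i/K_i) = 26.78 / 0.2884 = 92.86 m/day.
Q = K_eq · A · (Δh/L) = 92.86 × 803 × (5.95/26.78) = 16567 m³/day.

16600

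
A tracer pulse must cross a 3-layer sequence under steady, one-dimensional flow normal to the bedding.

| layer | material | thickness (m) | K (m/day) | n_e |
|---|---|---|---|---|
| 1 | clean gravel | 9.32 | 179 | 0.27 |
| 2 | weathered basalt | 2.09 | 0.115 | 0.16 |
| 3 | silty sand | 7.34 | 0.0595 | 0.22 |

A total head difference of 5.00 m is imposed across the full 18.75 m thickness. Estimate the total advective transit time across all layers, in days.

With flow normal to the layers, continuity requires the same specific discharge q through every layer.
Σ(b_i/K_i) = 9.32/179 + 2.09/0.115 + 7.34/0.0595 = 141.6 d.
q = Δh / Σ(b_i/K_i) = 5.00 / 141.6 = 0.03531 m/day.
In each layer the seepage velocity is v_i = q/n_i, so the layer transit time is t_i = b_i·n_i / q:
  layer 1 (clean gravel): t_1 = 9.32 × 0.27 / 0.03531 = 71.26 d
  layer 2 (weathered basalt): t_2 = 2.09 × 0.16 / 0.03531 = 9.469 d
  layer 3 (silty sand): t_3 = 7.34 × 0.22 / 0.03531 = 45.73 d
Total t = Σ t_i = 126.5 days.

126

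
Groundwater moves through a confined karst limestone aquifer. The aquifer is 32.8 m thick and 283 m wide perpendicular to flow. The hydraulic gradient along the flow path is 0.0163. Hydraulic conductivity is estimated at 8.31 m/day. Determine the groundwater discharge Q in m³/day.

Cross-sectional area A = 283 × 32.8 = 9282 m².
Hydraulic gradient i = 0.0163.
Darcy's law: Q = K · A · i = 8.310 × 9282 × 0.01630 = 1257 m³/day.

1260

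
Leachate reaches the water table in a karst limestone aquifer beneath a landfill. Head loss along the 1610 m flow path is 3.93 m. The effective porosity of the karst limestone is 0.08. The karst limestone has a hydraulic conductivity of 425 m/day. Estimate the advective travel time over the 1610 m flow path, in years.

Hydraulic gradient i = Δh / L = 3.93 / 1610 = 0.002441.
Darcy flux q = K · i = 425.0 × 0.002441 = 1.037 m/day.
Seepage velocity v = q / n_e = 1.037 / 0.08 = 12.97 m/day.
Travel time t = L / v = 1610 / 12.97 = 124.2 days = 0.3399 years.

0.340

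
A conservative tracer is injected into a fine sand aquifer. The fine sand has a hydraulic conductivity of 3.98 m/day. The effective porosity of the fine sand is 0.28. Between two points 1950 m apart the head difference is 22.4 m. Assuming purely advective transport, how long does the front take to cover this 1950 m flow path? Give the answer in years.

Hydraulic gradient i = Δh / L = 22.4 / 1950 = 0.01149.
Darcy flux q = K · i = 3.980 × 0.01149 = 0.04572 m/day.
Seepage velocity v = q / n_e = 0.04572 / 0.28 = 0.1633 m/day.
Travel time t = L / v = 1950 / 0.1633 = 11943 days = 32.70 years.

32.7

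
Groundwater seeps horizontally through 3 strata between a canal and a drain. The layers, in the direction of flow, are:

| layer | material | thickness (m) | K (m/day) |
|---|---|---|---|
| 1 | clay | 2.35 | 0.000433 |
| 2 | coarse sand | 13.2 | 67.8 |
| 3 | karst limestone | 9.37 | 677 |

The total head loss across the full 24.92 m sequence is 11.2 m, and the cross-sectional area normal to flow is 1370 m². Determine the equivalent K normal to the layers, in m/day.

Flow is perpendicular to layering, so the layers act in series and the equivalent K is the thickness-weighted harmonic mean.
Total thickness L = 2.35 + 13.2 + 9.37 = 24.92 m.
Σ(b_i/K_i) = 2.35/0.000433 + 13.2/67.8 + 9.37/677 = 5427 d.
K_eq = L / Σ(b_i/K_i) = 24.92 / 5427 = 0.004591 m/day.

0.00459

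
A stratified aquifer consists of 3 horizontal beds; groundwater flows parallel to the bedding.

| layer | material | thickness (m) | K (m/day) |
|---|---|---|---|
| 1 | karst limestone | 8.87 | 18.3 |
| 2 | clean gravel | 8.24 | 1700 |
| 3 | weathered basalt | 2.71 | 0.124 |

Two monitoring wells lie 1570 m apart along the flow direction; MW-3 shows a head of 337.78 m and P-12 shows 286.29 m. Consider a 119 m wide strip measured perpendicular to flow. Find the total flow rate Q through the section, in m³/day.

Flow is parallel to layering, so each bed carries its own Darcy discharge and the transmissivities add.
Σ(K_i·b_i) = 18.3×8.87 + 1700×8.24 + 0.124×2.71 = 14171 m²/day.
Hydraulic gradient i = (337.78 − 286.29) / 1570 = 51.49 / 1570 = 0.03280.
Q = Σ(K_i·b_i) · W · i = 14171 × 119 × 0.03280 = 55304 m³/day.

55300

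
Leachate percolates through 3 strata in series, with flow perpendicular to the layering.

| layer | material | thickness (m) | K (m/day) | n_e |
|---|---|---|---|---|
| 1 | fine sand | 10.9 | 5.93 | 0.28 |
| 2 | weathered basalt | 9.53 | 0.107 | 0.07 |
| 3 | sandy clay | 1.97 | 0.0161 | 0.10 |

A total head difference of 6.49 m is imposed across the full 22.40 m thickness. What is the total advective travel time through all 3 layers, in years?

0.352

With flow normal to the layers, continuity requires the same specific discharge q through every layer.
Σ(b_i/K_i) = 10.9/5.93 + 9.53/0.107 + 1.97/0.0161 = 213.3 d.
q = Δh / Σ(b_i/K_i) = 6.49 / 213.3 = 0.03043 m/day.
In each layer the seepage velocity is v_i = q/n_i, so the layer transit time is t_i = b_i·n_i / q:
  layer 1 (fine sand): t_1 = 10.9 × 0.28 / 0.03043 = 100.3 d
  layer 2 (weathered basalt): t_2 = 9.53 × 0.07 / 0.03043 = 21.92 d
  layer 3 (sandy clay): t_3 = 1.97 × 0.10 / 0.03043 = 6.473 d
Total t = Σ t_i = 128.7 days = 0.3523 years.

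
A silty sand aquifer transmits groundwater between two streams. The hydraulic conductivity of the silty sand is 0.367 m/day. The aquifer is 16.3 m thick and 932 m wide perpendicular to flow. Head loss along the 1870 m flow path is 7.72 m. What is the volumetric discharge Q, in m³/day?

Cross-sectional area A = 932 × 16.3 = 15192 m².
Hydraulic gradient i = Δh / L = 7.72 / 1870 = 0.004128.
Darcy's law: Q = K · A · i = 0.3670 × 15192 × 0.004128 = 23.02 m³/day.

23.0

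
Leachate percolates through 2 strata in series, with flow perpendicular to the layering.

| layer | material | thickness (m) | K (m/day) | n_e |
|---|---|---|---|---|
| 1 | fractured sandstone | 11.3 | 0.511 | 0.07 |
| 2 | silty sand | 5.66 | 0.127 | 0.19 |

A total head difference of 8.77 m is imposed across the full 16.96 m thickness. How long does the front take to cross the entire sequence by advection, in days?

With flow normal to the layers, continuity requires the same specific discharge q through every layer.
Σ(b_i/K_i) = 11.3/0.511 + 5.66/0.127 = 66.68 d.
q = Δh / Σ(b_i/K_i) = 8.77 / 66.68 = 0.1315 m/day.
In each layer the seepage velocity is v_i = q/n_i, so the layer transit time is t_i = b_i·n_i / q:
  layer 1 (fractured sandstone): t_1 = 11.3 × 0.07 / 0.1315 = 6.014 d
  layer 2 (silty sand): t_2 = 5.66 × 0.19 / 0.1315 = 8.177 d
Total t = Σ t_i = 14.19 days.

14.2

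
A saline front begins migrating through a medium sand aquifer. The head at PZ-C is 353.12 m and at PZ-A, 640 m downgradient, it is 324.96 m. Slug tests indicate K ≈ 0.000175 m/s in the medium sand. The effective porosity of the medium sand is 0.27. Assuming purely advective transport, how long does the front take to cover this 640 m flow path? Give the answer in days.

260

Convert K: 0.000175 m/s × 86400 = 15.12 m/day.
Hydraulic gradient i = (353.12 − 324.96) / 640 = 28.16 / 640 = 0.04400.
Darcy flux q = K · i = 15.12 × 0.04400 = 0.6653 m/day.
Seepage velocity v = q / n_e = 0.6653 / 0.27 = 2.464 m/day.
Travel time t = L / v = 640 / 2.464 = 259.7 days.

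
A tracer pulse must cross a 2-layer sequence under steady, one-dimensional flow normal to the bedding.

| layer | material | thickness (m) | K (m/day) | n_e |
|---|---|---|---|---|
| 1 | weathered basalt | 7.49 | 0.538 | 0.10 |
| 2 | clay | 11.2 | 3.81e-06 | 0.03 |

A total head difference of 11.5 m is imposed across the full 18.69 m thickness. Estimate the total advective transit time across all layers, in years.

759

With flow normal to the layers, continuity requires the same specific discharge q through every layer.
Σ(b_i/K_i) = 7.49/0.538 + 11.2/3.81e-06 = 2.940e+06 d.
q = Δh / Σ(b_i/K_i) = 11.5 / 2.940e+06 = 3.912e-06 m/day.
In each layer the seepage velocity is v_i = q/n_i, so the layer transit time is t_i = b_i·n_i / q:
  layer 1 (weathered basalt): t_1 = 7.49 × 0.10 / 3.912e-06 = 1.915e+05 d
  layer 2 (clay): t_2 = 11.2 × 0.03 / 3.912e-06 = 85889 d
Total t = Σ t_i = 2.773e+05 days = 759.3 years.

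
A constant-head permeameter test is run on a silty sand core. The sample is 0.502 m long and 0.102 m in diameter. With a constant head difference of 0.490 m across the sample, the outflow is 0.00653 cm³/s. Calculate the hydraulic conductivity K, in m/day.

Cross-sectional area A = π·(d/2)² = π × (0.102/2)² = 0.008171 m².
Convert discharge: 0.00653 cm³/s = 6.530e-09 m³/s.
Darcy's law rearranged: K = Q·L / (A·Δh) = 6.530e-09 × 0.502 / (0.008171 × 0.490) = 8.187e-07 m/s = 0.07074 m/day.

0.0707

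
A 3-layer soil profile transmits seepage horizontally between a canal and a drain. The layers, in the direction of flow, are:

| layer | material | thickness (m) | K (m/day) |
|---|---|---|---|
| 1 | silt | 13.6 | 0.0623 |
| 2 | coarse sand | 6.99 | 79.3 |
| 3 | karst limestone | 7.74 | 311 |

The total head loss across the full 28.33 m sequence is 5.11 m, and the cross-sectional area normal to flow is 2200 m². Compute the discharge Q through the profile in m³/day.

Flow is perpendicular to layering, so the layers act in series and the equivalent K is the thickness-weighted harmonic mean.
Total thickness L = 13.6 + 6.99 + 7.74 = 28.33 m.
Σ(b_i/K_i) = 13.6/0.0623 + 6.99/79.3 + 7.74/311 = 218.4 d.
K_eq = L / Σ(b_i/K_i) = 28.33 / 218.4 = 0.1297 m/day.
Q = K_eq · A · (Δh/L) = 0.1297 × 2200 × (5.11/28.33) = 51.47 m³/day.

51.5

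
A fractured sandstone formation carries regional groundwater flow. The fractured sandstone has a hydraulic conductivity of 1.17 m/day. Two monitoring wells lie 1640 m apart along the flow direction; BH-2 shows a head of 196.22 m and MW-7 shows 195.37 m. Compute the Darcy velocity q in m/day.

0.000606

Hydraulic gradient i = (196.22 − 195.37) / 1640 = 0.85 / 1640 = 0.0005183.
Specific discharge q = K · i = 1.170 × 0.0005183 = 0.0006064 m/day.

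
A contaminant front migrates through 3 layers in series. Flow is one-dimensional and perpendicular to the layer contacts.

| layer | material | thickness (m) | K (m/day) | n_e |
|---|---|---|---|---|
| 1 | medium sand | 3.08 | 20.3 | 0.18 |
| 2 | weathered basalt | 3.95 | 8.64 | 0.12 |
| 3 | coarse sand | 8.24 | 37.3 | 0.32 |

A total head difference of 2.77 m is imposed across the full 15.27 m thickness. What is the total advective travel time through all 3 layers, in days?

1.10

With flow normal to the layers, continuity requires the same specific discharge q through every layer.
Σ(b_i/K_i) = 3.08/20.3 + 3.95/8.64 + 8.24/37.3 = 0.8298 d.
q = Δh / Σ(b_i/K_i) = 2.77 / 0.8298 = 3.338 m/day.
In each layer the seepage velocity is v_i = q/n_i, so the layer transit time is t_i = b_i·n_i / q:
  layer 1 (medium sand): t_1 = 3.08 × 0.18 / 3.338 = 0.1661 d
  layer 2 (weathered basalt): t_2 = 3.95 × 0.12 / 3.338 = 0.1420 d
  layer 3 (coarse sand): t_3 = 8.24 × 0.32 / 3.338 = 0.7899 d
Total t = Σ t_i = 1.098 days.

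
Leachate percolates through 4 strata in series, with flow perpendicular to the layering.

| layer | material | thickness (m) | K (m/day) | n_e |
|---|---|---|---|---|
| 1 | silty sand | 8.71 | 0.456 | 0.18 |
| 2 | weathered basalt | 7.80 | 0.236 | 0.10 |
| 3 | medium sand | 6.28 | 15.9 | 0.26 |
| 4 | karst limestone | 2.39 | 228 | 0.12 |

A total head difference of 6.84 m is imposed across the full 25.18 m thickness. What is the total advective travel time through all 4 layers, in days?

32.8

With flow normal to the layers, continuity requires the same specific discharge q through every layer.
Σ(b_i/K_i) = 8.71/0.456 + 7.80/0.236 + 6.28/15.9 + 2.39/228 = 52.56 d.
q = Δh / Σ(b_i/K_i) = 6.84 / 52.56 = 0.1301 m/day.
In each layer the seepage velocity is v_i = q/n_i, so the layer transit time is t_i = b_i·n_i / q:
  layer 1 (silty sand): t_1 = 8.71 × 0.18 / 0.1301 = 12.05 d
  layer 2 (weathered basalt): t_2 = 7.80 × 0.10 / 0.1301 = 5.993 d
  layer 3 (medium sand): t_3 = 6.28 × 0.26 / 0.1301 = 12.55 d
  layer 4 (karst limestone): t_4 = 2.39 × 0.12 / 0.1301 = 2.204 d
Total t = Σ t_i = 32.79 days.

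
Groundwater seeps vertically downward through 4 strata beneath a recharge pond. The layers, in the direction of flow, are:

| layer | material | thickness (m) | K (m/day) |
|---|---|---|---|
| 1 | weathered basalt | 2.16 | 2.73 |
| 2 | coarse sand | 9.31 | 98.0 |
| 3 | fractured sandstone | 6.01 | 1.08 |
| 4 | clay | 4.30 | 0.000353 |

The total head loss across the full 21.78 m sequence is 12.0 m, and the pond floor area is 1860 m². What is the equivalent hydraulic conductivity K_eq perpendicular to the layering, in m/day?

Flow is perpendicular to layering, so the layers act in series and the equivalent K is the thickness-weighted harmonic mean.
Total thickness L = 2.16 + 9.31 + 6.01 + 4.30 = 21.78 m.
Σ(b_i/K_i) = 2.16/2.73 + 9.31/98.0 + 6.01/1.08 + 4.30/0.000353 = 12188 d.
K_eq = L / Σ(b_i/K_i) = 21.78 / 12188 = 0.001787 m/day.

0.00179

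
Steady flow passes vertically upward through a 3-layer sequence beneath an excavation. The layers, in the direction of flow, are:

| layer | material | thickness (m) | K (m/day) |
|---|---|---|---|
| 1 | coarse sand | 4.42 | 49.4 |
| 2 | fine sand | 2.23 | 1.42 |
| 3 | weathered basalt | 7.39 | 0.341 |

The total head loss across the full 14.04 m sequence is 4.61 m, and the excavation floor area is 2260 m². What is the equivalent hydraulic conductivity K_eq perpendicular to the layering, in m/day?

0.602

Flow is perpendicular to layering, so the layers act in series and the equivalent K is the thickness-weighted harmonic mean.
Total thickness L = 4.42 + 2.23 + 7.39 = 14.04 m.
Σ(b_i/K_i) = 4.42/49.4 + 2.23/1.42 + 7.39/0.341 = 23.33 d.
K_eq = L / Σ(b_i/K_i) = 14.04 / 23.33 = 0.6018 m/day.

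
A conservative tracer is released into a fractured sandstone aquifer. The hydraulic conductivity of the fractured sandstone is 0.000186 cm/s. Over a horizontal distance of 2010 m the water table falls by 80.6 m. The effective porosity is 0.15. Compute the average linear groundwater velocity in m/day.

0.0430

Convert K: 0.000186 cm/s × 864 = 0.1607 m/day.
Hydraulic gradient i = Δh / L = 80.6 / 2010 = 0.04010.
Darcy flux q = K · i = 0.1607 × 0.04010 = 0.006444 m/day.
Seepage velocity v = q / n_e = 0.006444 / 0.15 = 0.04296 m/day.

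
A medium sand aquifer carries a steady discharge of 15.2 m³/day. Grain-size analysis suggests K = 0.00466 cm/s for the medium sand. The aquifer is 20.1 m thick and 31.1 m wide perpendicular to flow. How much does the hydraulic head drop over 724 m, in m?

Convert K: 0.00466 cm/s × 864 = 4.026 m/day.
Cross-sectional area A = 31.1 × 20.1 = 625.1 m².
From Q = K·A·i, i = Q / (K·A) = 15.2 / (4.026 × 625.1) = 0.006039.
Head loss Δh = i · L = 0.006039 × 724 = 4.372 m.

4.37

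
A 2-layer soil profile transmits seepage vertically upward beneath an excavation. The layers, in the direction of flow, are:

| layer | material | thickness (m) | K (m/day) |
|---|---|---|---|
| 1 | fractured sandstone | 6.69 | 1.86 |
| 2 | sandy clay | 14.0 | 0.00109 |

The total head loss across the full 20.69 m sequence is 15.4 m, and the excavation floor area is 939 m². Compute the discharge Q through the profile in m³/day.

Flow is perpendicular to layering, so the layers act in series and the equivalent K is the thickness-weighted harmonic mean.
Total thickness L = 6.69 + 14.0 = 20.69 m.
Σ(b_i/K_i) = 6.69/1.86 + 14.0/0.00109 = 12848 d.
K_eq = L / Σ(b_i/K_i) = 20.69 / 12848 = 0.001610 m/day.
Q = K_eq · A · (Δh/L) = 0.001610 × 939 × (15.4/20.69) = 1.126 m³/day.

1.13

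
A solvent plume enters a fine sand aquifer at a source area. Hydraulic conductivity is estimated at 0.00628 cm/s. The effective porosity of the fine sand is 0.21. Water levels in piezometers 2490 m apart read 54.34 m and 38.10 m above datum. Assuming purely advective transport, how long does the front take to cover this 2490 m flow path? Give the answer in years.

40.5

Convert K: 0.00628 cm/s × 864 = 5.426 m/day.
Hydraulic gradient i = (54.34 − 38.10) / 2490 = 16.24 / 2490 = 0.006522.
Darcy flux q = K · i = 5.426 × 0.006522 = 0.03539 m/day.
Seepage velocity v = q / n_e = 0.03539 / 0.21 = 0.1685 m/day.
Travel time t = L / v = 2490 / 0.1685 = 14776 days = 40.45 years.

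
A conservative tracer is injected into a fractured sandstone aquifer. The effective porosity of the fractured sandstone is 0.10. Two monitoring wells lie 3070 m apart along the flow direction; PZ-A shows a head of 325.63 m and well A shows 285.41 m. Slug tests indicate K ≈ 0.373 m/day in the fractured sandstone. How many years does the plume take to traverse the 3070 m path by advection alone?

172

Hydraulic gradient i = (325.63 − 285.41) / 3070 = 40.22 / 3070 = 0.01310.
Darcy flux q = K · i = 0.3730 × 0.01310 = 0.004887 m/day.
Seepage velocity v = q / n_e = 0.004887 / 0.10 = 0.04887 m/day.
Travel time t = L / v = 3070 / 0.04887 = 62824 days = 172.0 years.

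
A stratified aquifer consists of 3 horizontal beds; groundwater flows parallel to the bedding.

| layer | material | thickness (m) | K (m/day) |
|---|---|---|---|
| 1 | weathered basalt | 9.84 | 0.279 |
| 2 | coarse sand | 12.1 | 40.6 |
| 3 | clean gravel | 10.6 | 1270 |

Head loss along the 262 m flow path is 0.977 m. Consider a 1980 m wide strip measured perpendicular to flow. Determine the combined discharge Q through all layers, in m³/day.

103000

Flow is parallel to layering, so each bed carries its own Darcy discharge and the transmissivities add.
Σ(K_i·b_i) = 0.279×9.84 + 40.6×12.1 + 1270×10.6 = 13956 m²/day.
Hydraulic gradient i = Δh / L = 0.977 / 262 = 0.003729.
Q = Σ(K_i·b_i) · W · i = 13956 × 1980 × 0.003729 = 1.030e+05 m³/day.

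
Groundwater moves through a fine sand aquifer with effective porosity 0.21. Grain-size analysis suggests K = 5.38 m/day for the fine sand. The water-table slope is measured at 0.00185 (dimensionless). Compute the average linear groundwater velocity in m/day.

0.0474

Hydraulic gradient i = 0.00185.
Darcy flux q = K · i = 5.380 × 0.001850 = 0.009953 m/day.
Seepage velocity v = q / n_e = 0.009953 / 0.21 = 0.04740 m/day.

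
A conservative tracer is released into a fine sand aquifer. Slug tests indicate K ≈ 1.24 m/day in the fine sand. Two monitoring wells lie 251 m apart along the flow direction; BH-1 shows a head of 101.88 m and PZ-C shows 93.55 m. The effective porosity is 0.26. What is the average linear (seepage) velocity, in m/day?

Hydraulic gradient i = (101.88 − 93.55) / 251 = 8.33 / 251 = 0.03319.
Darcy flux q = K · i = 1.240 × 0.03319 = 0.04115 m/day.
Seepage velocity v = q / n_e = 0.04115 / 0.26 = 0.1583 m/day.

0.158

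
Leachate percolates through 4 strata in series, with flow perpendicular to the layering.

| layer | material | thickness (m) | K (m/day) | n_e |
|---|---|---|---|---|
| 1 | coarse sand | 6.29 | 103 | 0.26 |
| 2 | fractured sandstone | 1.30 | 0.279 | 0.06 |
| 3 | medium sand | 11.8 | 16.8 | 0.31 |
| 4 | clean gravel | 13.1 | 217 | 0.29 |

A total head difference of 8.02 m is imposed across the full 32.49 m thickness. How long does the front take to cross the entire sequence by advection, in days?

6.27

With flow normal to the layers, continuity requires the same specific discharge q through every layer.
Σ(b_i/K_i) = 6.29/103 + 1.30/0.279 + 11.8/16.8 + 13.1/217 = 5.483 d.
q = Δh / Σ(b_i/K_i) = 8.02 / 5.483 = 1.463 m/day.
In each layer the seepage velocity is v_i = q/n_i, so the layer transit time is t_i = b_i·n_i / q:
  layer 1 (coarse sand): t_1 = 6.29 × 0.26 / 1.463 = 1.118 d
  layer 2 (fractured sandstone): t_2 = 1.30 × 0.06 / 1.463 = 0.05333 d
  layer 3 (medium sand): t_3 = 11.8 × 0.31 / 1.463 = 2.501 d
  layer 4 (clean gravel): t_4 = 13.1 × 0.29 / 1.463 = 2.597 d
Total t = Σ t_i = 6.270 days.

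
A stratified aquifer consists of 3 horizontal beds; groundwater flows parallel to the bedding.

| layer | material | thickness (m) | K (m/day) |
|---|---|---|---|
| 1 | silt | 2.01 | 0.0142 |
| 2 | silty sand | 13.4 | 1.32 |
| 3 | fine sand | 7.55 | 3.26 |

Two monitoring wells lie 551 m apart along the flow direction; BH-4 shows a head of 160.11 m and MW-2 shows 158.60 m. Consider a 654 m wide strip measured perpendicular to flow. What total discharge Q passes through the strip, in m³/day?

Flow is parallel to layering, so each bed carries its own Darcy discharge and the transmissivities add.
Σ(K_i·b_i) = 0.0142×2.01 + 1.32×13.4 + 3.26×7.55 = 42.33 m²/day.
Hydraulic gradient i = (160.11 − 158.60) / 551 = 1.51 / 551 = 0.002740.
Q = Σ(K_i·b_i) · W · i = 42.33 × 654 × 0.002740 = 75.87 m³/day.

75.9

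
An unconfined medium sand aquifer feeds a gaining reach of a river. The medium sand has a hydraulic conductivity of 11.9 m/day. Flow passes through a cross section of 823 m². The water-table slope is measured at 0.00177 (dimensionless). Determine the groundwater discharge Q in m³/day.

17.3

Hydraulic gradient i = 0.00177.
Darcy's law: Q = K · A · i = 11.90 × 823.0 × 0.001770 = 17.33 m³/day.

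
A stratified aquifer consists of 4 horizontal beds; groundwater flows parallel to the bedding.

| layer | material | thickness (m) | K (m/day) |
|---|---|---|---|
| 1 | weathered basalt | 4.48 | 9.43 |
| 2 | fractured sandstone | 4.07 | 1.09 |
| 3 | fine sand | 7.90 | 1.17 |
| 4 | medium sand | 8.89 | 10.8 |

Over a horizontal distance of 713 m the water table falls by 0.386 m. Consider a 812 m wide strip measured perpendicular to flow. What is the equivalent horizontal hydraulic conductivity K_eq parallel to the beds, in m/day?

Flow is parallel to layering, so each bed carries its own Darcy discharge and the transmissivities add.
Σ(K_i·b_i) = 9.43×4.48 + 1.09×4.07 + 1.17×7.90 + 10.8×8.89 = 151.9 m²/day.
Total thickness b = 25.34 m, so K_eq = Σ(K_i·b_i)/b = 5.996 m/day.

6.00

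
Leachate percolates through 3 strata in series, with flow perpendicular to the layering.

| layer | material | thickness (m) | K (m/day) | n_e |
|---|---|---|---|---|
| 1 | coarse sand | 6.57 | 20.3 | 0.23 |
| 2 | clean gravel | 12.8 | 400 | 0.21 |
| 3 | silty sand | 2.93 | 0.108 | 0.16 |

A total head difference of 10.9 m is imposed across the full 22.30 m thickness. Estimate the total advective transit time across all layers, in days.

11.8

With flow normal to the layers, continuity requires the same specific discharge q through every layer.
Σ(b_i/K_i) = 6.57/20.3 + 12.8/400 + 2.93/0.108 = 27.49 d.
q = Δh / Σ(b_i/K_i) = 10.9 / 27.49 = 0.3966 m/day.
In each layer the seepage velocity is v_i = q/n_i, so the layer transit time is t_i = b_i·n_i / q:
  layer 1 (coarse sand): t_1 = 6.57 × 0.23 / 0.3966 = 3.810 d
  layer 2 (clean gravel): t_2 = 12.8 × 0.21 / 0.3966 = 6.778 d
  layer 3 (silty sand): t_3 = 2.93 × 0.16 / 0.3966 = 1.182 d
Total t = Σ t_i = 11.77 days.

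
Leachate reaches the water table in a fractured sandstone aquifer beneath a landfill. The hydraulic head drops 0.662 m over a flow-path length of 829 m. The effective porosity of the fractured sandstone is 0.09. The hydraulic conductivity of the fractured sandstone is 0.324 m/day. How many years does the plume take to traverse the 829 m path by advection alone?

790

Hydraulic gradient i = Δh / L = 0.662 / 829 = 0.0007986.
Darcy flux q = K · i = 0.3240 × 0.0007986 = 0.0002587 m/day.
Seepage velocity v = q / n_e = 0.0002587 / 0.09 = 0.002875 m/day.
Travel time t = L / v = 829 / 0.002875 = 2.884e+05 days = 789.5 years.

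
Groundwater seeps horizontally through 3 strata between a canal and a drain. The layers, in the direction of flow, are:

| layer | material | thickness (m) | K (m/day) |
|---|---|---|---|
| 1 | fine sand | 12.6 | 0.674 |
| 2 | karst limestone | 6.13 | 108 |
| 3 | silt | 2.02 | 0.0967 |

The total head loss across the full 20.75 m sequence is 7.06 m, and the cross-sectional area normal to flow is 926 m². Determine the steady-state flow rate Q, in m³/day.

Flow is perpendicular to layering, so the layers act in series and the equivalent K is the thickness-weighted harmonic mean.
Total thickness L = 12.6 + 6.13 + 2.02 = 20.75 m.
Σ(b_i/K_i) = 12.6/0.674 + 6.13/108 + 2.02/0.0967 = 39.64 d.
K_eq = L / Σ(b_i/K_i) = 20.75 / 39.64 = 0.5235 m/day.
Q = K_eq · A · (Δh/L) = 0.5235 × 926 × (7.06/20.75) = 164.9 m³/day.

165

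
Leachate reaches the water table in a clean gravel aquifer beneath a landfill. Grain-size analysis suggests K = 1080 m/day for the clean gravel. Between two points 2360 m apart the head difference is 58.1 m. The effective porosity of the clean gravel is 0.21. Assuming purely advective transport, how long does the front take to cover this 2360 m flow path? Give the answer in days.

18.6

Hydraulic gradient i = Δh / L = 58.1 / 2360 = 0.02462.
Darcy flux q = K · i = 1080 × 0.02462 = 26.59 m/day.
Seepage velocity v = q / n_e = 26.59 / 0.21 = 126.6 m/day.
Travel time t = L / v = 2360 / 126.6 = 18.64 days.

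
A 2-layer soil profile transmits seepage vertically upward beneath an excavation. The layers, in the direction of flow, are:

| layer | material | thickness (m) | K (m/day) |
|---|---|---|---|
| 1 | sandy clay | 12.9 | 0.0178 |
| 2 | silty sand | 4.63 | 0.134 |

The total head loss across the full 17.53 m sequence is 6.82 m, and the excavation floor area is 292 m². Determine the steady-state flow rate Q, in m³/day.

2.62

Flow is perpendicular to layering, so the layers act in series and the equivalent K is the thickness-weighted harmonic mean.
Total thickness L = 12.9 + 4.63 = 17.53 m.
Σ(b_i/K_i) = 12.9/0.0178 + 4.63/0.134 = 759.3 d.
K_eq = L / Σ(b_i/K_i) = 17.53 / 759.3 = 0.02309 m/day.
Q = K_eq · A · (Δh/L) = 0.02309 × 292 × (6.82/17.53) = 2.623 m³/day.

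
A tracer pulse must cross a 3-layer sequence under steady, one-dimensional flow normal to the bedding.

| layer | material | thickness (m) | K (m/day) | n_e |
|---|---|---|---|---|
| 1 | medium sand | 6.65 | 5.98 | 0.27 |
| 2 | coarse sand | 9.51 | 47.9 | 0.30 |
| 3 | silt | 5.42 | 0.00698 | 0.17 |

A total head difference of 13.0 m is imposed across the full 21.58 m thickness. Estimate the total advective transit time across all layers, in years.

With flow normal to the layers, continuity requires the same specific discharge q through every layer.
Σ(b_i/K_i) = 6.65/5.98 + 9.51/47.9 + 5.42/0.00698 = 777.8 d.
q = Δh / Σ(b_i/K_i) = 13.0 / 777.8 = 0.01671 m/day.
In each layer the seepage velocity is v_i = q/n_i, so the layer transit time is t_i = b_i·n_i / q:
  layer 1 (medium sand): t_1 = 6.65 × 0.27 / 0.01671 = 107.4 d
  layer 2 (coarse sand): t_2 = 9.51 × 0.30 / 0.01671 = 170.7 d
  layer 3 (silt): t_3 = 5.42 × 0.17 / 0.01671 = 55.13 d
Total t = Σ t_i = 333.3 days = 0.9124 years.

0.912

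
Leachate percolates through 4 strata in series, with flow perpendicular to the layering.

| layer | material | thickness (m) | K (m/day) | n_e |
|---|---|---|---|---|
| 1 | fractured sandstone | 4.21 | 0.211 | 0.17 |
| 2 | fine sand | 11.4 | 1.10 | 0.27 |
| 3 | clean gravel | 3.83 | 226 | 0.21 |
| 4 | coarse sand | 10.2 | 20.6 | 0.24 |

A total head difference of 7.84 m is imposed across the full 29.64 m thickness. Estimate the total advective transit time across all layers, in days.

With flow normal to the layers, continuity requires the same specific discharge q through every layer.
Σ(b_i/K_i) = 4.21/0.211 + 11.4/1.10 + 3.83/226 + 10.2/20.6 = 30.83 d.
q = Δh / Σ(b_i/K_i) = 7.84 / 30.83 = 0.2543 m/day.
In each layer the seepage velocity is v_i = q/n_i, so the layer transit time is t_i = b_i·n_i / q:
  layer 1 (fractured sandstone): t_1 = 4.21 × 0.17 / 0.2543 = 2.814 d
  layer 2 (fine sand): t_2 = 11.4 × 0.27 / 0.2543 = 12.10 d
  layer 3 (clean gravel): t_3 = 3.83 × 0.21 / 0.2543 = 3.163 d
  layer 4 (coarse sand): t_4 = 10.2 × 0.24 / 0.2543 = 9.626 d
Total t = Σ t_i = 27.71 days.

27.7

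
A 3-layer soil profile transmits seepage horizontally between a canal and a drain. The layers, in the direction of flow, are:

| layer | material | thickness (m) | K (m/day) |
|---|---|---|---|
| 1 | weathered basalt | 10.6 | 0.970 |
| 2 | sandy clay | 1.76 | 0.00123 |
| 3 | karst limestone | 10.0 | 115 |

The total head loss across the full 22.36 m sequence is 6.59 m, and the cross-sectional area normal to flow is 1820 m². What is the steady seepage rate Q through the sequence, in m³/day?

Flow is perpendicular to layering, so the layers act in series and the equivalent K is the thickness-weighted harmonic mean.
Total thickness L = 10.6 + 1.76 + 10.0 = 22.36 m.
Σ(b_i/K_i) = 10.6/0.970 + 1.76/0.00123 + 10.0/115 = 1442 d.
K_eq = L / Σ(b_i/K_i) = 22.36 / 1442 = 0.01551 m/day.
Q = K_eq · A · (Δh/L) = 0.01551 × 1820 × (6.59/22.36) = 8.318 m³/day.

8.32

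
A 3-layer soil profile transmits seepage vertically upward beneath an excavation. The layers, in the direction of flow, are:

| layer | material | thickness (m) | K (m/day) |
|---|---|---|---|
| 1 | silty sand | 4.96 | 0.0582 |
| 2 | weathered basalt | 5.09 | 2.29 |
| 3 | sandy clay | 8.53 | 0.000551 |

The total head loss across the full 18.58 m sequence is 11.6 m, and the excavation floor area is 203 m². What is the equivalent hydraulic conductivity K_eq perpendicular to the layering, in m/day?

Flow is perpendicular to layering, so the layers act in series and the equivalent K is the thickness-weighted harmonic mean.
Total thickness L = 4.96 + 5.09 + 8.53 = 18.58 m.
Σ(b_i/K_i) = 4.96/0.0582 + 5.09/2.29 + 8.53/0.000551 = 15568 d.
K_eq = L / Σ(b_i/K_i) = 18.58 / 15568 = 0.001193 m/day.

0.00119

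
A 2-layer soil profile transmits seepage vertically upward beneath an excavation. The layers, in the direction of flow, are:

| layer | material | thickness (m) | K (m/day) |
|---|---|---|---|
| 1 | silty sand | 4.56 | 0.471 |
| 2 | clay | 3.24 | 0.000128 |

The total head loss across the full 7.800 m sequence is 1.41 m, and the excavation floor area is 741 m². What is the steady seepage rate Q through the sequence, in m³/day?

Flow is perpendicular to layering, so the layers act in series and the equivalent K is the thickness-weighted harmonic mean.
Total thickness L = 4.56 + 3.24 = 7.800 m.
Σ(b_i/K_i) = 4.56/0.471 + 3.24/0.000128 = 25322 d.
K_eq = L / Σ(b_i/K_i) = 7.800 / 25322 = 0.0003080 m/day.
Q = K_eq · A · (Δh/L) = 0.0003080 × 741 × (1.41/7.800) = 0.04126 m³/day.

0.0413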